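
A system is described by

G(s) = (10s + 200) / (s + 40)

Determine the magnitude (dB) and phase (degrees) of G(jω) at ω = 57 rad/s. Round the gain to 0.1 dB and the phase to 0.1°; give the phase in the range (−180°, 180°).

Substitute s = j57:
Numerator: 10(j57) + 200 = 200 + j570
Denominator: (j57) + 40 = 40 + j57
|N| = √(200² + 570²) ≈ 604.07, ∠N ≈ 70.67°
|D| = √(40² + 57²) ≈ 69.635, ∠D ≈ 54.94°
|G| = 604.07 / 69.635 ≈ 8.6748
Gain = 20 log₁₀(8.6748) ≈ 18.77 dB
∠G = 70.67° − 54.94° = 15.73°

18.8 dB, 15.7°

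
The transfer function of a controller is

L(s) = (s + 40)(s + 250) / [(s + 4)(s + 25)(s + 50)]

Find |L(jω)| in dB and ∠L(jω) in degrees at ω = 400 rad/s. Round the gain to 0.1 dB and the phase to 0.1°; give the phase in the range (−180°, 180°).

-50.7 dB, -116.4°

At s = jω = j400:
zero (s+40): 40 + j400 → |·| = √(40²+400²) = √161600 ≈ 402, ∠ = arctan(400/40) ≈ 84.29°
zero (s+250): 250 + j400 → |·| = √(250²+400²) = √222500 ≈ 471.7, ∠ = arctan(400/250) ≈ 57.99°
pole (s+4): 4 + j400 → |·| = √(4²+400²) = √160016 ≈ 400.02, ∠ = arctan(400/4) ≈ 89.43°
pole (s+25): 25 + j400 → |·| = √(25²+400²) = √160625 ≈ 400.78, ∠ = arctan(400/25) ≈ 86.42°
pole (s+50): 50 + j400 → |·| = √(50²+400²) = √162500 ≈ 403.11, ∠ = arctan(400/50) ≈ 82.87°
|L| = 1 · 1.8962e+05 / 6.4627e+07 ≈ 0.0029341
Gain = 20 log₁₀(0.0029341) ≈ -50.65 dB
∠L = 142.28° − 258.72° = -116.44°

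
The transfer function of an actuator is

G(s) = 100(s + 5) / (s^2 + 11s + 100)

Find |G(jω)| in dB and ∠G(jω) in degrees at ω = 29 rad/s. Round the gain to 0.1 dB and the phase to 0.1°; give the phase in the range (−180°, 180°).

At s = jω = j29:
zero (s+5): 5 + j29 → |·| = √(5²+29²) = √866 ≈ 29.428, ∠ = arctan(29/5) ≈ 80.22°
quadratic: (j29)² + 11·j29 + 100 = -741 + j319 → |·| ≈ 806.75, ∠ ≈ 156.71°
|G| = 100 · 29.428 / 806.75 ≈ 3.6477
Gain = 20 log₁₀(3.6477) ≈ 11.24 dB
∠G = 80.22° − 156.71° = -76.49°

11.2 dB, -76.5°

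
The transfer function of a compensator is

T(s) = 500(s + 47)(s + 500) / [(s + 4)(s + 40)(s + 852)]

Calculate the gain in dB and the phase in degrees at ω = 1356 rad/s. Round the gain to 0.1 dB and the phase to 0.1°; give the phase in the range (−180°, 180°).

-9.6 dB, -78.2°

At s = jω = j1356:
zero (s+47): 47 + j1356 → |·| = √(47²+1356²) = √1840945 ≈ 1356.8, ∠ = arctan(1356/47) ≈ 88.01°
zero (s+500): 500 + j1356 → |·| = √(500²+1356²) = √2088736 ≈ 1445.2, ∠ = arctan(1356/500) ≈ 69.76°
pole (s+4): 4 + j1356 → |·| = √(4²+1356²) = √1838752 ≈ 1356, ∠ = arctan(1356/4) ≈ 89.83°
pole (s+40): 40 + j1356 → |·| = √(40²+1356²) = √1840336 ≈ 1356.6, ∠ = arctan(1356/40) ≈ 88.31°
pole (s+852): 852 + j1356 → |·| = √(852²+1356²) = √2564640 ≈ 1601.4, ∠ = arctan(1356/852) ≈ 57.86°
|T| = 500 · 1.9608e+06 / 2.9459e+09 ≈ 0.3328
Gain = 20 log₁₀(0.3328) ≈ -9.56 dB
∠T = 157.77° − 236.00° = -78.23°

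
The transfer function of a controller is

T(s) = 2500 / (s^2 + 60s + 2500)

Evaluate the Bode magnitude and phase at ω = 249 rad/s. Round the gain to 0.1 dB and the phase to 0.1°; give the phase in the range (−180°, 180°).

At s = jω = j249:
quadratic: (j249)² + 60·j249 + 2500 = -59501 + j14940 → |·| ≈ 61348, ∠ ≈ 165.91°
|T| = 2500 / 61348 ≈ 0.040751
Gain = 20 log₁₀(0.040751) ≈ -27.80 dB
∠T = 0.00° − 165.91° = -165.91°

-27.8 dB, -165.9°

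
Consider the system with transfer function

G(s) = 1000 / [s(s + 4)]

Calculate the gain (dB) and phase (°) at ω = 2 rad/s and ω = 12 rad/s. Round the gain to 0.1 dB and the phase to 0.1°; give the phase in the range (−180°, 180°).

ω = 2: 41.0 dB, -116.6°; ω = 12: 16.4 dB, -161.6°

At s = jω = j2:
pole (s+4): 4 + j2 → |·| = √(4²+2²) = √20 ≈ 4.4721, ∠ = arctan(2/4) ≈ 26.57°
pole at origin: |s| = 2, ∠ = 90.00° (in denominator)
|G| = 1000 / 8.9442 ≈ 111.8
Gain = 20 log₁₀(111.8) ≈ 40.97 dB
∠G = 0.00° − 116.57° = -116.57°

At s = jω = j12:
pole (s+4): 4 + j12 → |·| = √(4²+12²) = √160 ≈ 12.649, ∠ = arctan(12/4) ≈ 71.57°
pole at origin: |s| = 12, ∠ = 90.00° (in denominator)
|G| = 1000 / 151.79 ≈ 6.588
Gain = 20 log₁₀(6.588) ≈ 16.38 dB
∠G = 0.00° − 161.57° = -161.57°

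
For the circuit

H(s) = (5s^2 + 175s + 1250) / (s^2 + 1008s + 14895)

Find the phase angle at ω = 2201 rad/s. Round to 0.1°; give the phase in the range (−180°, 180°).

23.8°

Substitute s = j2201:
Numerator: 5(j2201)^2 + 175(j2201) + 1250 = -24220755 + j385175
Denominator: (j2201)^2 + 1008(j2201) + 14895 = -4829506 + j2218608
|N| = √(24220755² + 385175²) ≈ 2.4224e+07, ∠N ≈ 179.09°
|D| = √(4829506² + 2218608²) ≈ 5.3147e+06, ∠D ≈ 155.33°
∠H = 179.09° − 155.33° = 23.76°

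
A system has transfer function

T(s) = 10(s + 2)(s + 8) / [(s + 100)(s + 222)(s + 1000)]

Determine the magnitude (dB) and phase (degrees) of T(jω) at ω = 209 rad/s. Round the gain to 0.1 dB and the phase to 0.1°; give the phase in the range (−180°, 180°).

At s = jω = j209:
zero (s+2): 2 + j209 → |·| = √(2²+209²) = √43685 ≈ 209.01, ∠ = arctan(209/2) ≈ 89.45°
zero (s+8): 8 + j209 → |·| = √(8²+209²) = √43745 ≈ 209.15, ∠ = arctan(209/8) ≈ 87.81°
pole (s+100): 100 + j209 → |·| = √(100²+209²) = √53681 ≈ 231.69, ∠ = arctan(209/100) ≈ 64.43°
pole (s+222): 222 + j209 → |·| = √(222²+209²) = √92965 ≈ 304.9, ∠ = arctan(209/222) ≈ 43.27°
pole (s+1000): 1000 + j209 → |·| = √(1000²+209²) = √1043681 ≈ 1021.6, ∠ = arctan(209/1000) ≈ 11.80°
|T| = 10 · 43714 / 7.2168e+07 ≈ 0.0060573
Gain = 20 log₁₀(0.0060573) ≈ -44.35 dB
∠T = 177.26° − 119.50° = 57.76°

-44.4 dB, 57.8°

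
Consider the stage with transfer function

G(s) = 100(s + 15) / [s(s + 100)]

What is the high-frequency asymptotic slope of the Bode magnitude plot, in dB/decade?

-20 dB/decade

Each pole contributes −20 dB/decade at high frequency; each zero contributes +20 dB/decade.
Net: 1 zero(s) − 2 pole(s) → -20 dB/decade.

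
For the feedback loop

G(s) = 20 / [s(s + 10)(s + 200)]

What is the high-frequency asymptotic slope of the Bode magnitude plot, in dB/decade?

-60 dB/decade

Each pole contributes −20 dB/decade at high frequency; each zero contributes +20 dB/decade.
Net: 0 zero(s) − 3 pole(s) → -60 dB/decade.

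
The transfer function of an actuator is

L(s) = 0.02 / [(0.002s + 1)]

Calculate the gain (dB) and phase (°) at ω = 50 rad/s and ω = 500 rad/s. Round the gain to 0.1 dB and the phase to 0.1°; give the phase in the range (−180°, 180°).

At ω = 50 rad/s:
pole (1 + j50·0.002) = 1 + j0.1 → |·| ≈ 1.005, ∠ ≈ 5.71°
|L| = 0.02 · 1 / (1.005) ≈ 0.0199
Gain = 20 log₁₀(0.0199) ≈ -34.02 dB
∠L = (0°) − (5.71°) = -5.71°

At ω = 500 rad/s:
pole (1 + j500·0.002) = 1 + j1 → |·| ≈ 1.4142, ∠ ≈ 45.00°
|L| = 0.02 · 1 / (1.4142) ≈ 0.014142
Gain = 20 log₁₀(0.014142) ≈ -36.99 dB
∠L = (0°) − (45.00°) = -45.00°

ω = 50: -34.0 dB, -5.7°; ω = 500: -37.0 dB, -45.0°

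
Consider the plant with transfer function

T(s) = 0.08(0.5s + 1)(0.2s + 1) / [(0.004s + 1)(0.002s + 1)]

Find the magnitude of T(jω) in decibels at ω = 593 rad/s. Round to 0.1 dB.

57.0 dB

At ω = 593 rad/s:
zero (1 + j593·0.5) = 1 + j296.5 → |·| ≈ 296.5, ∠ ≈ 89.81°
zero (1 + j593·0.2) = 1 + j118.6 → |·| ≈ 118.6, ∠ ≈ 89.52°
pole (1 + j593·0.004) = 1 + j2.372 → |·| ≈ 2.5742, ∠ ≈ 67.14°
pole (1 + j593·0.002) = 1 + j1.186 → |·| ≈ 1.5513, ∠ ≈ 49.86°
|T| = 0.08 · 296.5 · 118.6 / (2.5742 · 1.5513) ≈ 704.47
Gain = 20 log₁₀(704.47) ≈ 56.96 dB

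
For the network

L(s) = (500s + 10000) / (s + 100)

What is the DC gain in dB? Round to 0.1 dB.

L(0) = 10000 / 100 = 100
20 log₁₀(100) ≈ 40.00 dB

40.0 dB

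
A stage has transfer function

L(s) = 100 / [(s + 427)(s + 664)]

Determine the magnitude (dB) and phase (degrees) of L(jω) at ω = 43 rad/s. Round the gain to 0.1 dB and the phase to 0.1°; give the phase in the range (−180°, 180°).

At s = jω = j43:
pole (s+427): 427 + j43 → |·| = √(427²+43²) = √184178 ≈ 429.16, ∠ = arctan(43/427) ≈ 5.75°
pole (s+664): 664 + j43 → |·| = √(664²+43²) = √442745 ≈ 665.39, ∠ = arctan(43/664) ≈ 3.71°
|L| = 100 / 2.8556e+05 ≈ 0.00035019
Gain = 20 log₁₀(0.00035019) ≈ -69.11 dB
∠L = 0.00° − 9.46° = -9.46°

-69.1 dB, -9.5°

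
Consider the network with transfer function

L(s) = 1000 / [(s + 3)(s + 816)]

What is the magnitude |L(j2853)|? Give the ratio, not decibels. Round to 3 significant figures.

0.000118

At s = jω = j2853:
pole (s+3): 3 + j2853 → |·| = √(3²+2853²) = √8139618 ≈ 2853, ∠ = arctan(2853/3) ≈ 89.94°
pole (s+816): 816 + j2853 → |·| = √(816²+2853²) = √8805465 ≈ 2967.4, ∠ = arctan(2853/816) ≈ 74.04°
|L| = 1000 / 8.466e+06 ≈ 0.00011812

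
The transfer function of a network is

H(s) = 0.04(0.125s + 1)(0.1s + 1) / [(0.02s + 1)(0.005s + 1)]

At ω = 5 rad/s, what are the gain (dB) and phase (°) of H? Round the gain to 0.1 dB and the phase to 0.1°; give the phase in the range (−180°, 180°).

At ω = 5 rad/s:
zero (1 + j5·0.125) = 1 + j0.625 → |·| ≈ 1.1792, ∠ ≈ 32.01°
zero (1 + j5·0.1) = 1 + j0.5 → |·| ≈ 1.118, ∠ ≈ 26.57°
pole (1 + j5·0.02) = 1 + j0.1 → |·| ≈ 1.005, ∠ ≈ 5.71°
pole (1 + j5·0.005) = 1 + j0.025 → |·| ≈ 1.0003, ∠ ≈ 1.43°
|H| = 0.04 · 1.1792 · 1.118 / (1.005 · 1.0003) ≈ 0.052456
Gain = 20 log₁₀(0.052456) ≈ -25.60 dB
∠H = (32.01° + 26.57°) − (5.71° + 1.43°) = 51.44°

-25.6 dB, 51.4°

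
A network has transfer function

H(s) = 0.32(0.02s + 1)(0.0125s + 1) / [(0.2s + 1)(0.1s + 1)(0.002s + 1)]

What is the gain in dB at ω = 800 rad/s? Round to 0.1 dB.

At ω = 800 rad/s:
zero (1 + j800·0.02) = 1 + j16 → |·| ≈ 16.031, ∠ ≈ 86.42°
zero (1 + j800·0.0125) = 1 + j10 → |·| ≈ 10.05, ∠ ≈ 84.29°
pole (1 + j800·0.2) = 1 + j160 → |·| ≈ 160, ∠ ≈ 89.64°
pole (1 + j800·0.1) = 1 + j80 → |·| ≈ 80.006, ∠ ≈ 89.28°
pole (1 + j800·0.002) = 1 + j1.6 → |·| ≈ 1.8868, ∠ ≈ 57.99°
|H| = 0.32 · 16.031 · 10.05 / (160 · 80.006 · 1.8868) ≈ 0.0021346
Gain = 20 log₁₀(0.0021346) ≈ -53.41 dB

-53.4 dB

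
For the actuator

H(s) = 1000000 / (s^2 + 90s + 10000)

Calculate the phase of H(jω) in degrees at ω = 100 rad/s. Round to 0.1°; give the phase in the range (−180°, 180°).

At s = jω = j100:
quadratic: (j100)² + 90·j100 + 10000 = 0 + j9000 → |·| ≈ 9000, ∠ ≈ 90.00°
∠H = 0.00° − 90.00° = -90.00°

-90.0°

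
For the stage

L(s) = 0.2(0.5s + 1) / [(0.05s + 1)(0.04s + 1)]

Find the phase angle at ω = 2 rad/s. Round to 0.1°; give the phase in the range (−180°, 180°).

At ω = 2 rad/s:
zero (1 + j2·0.5) = 1 + j1 → |·| ≈ 1.4142, ∠ ≈ 45.00°
pole (1 + j2·0.05) = 1 + j0.1 → |·| ≈ 1.005, ∠ ≈ 5.71°
pole (1 + j2·0.04) = 1 + j0.08 → |·| ≈ 1.0032, ∠ ≈ 4.57°
∠L = (45.00°) − (5.71° + 4.57°) = 34.72°

34.7°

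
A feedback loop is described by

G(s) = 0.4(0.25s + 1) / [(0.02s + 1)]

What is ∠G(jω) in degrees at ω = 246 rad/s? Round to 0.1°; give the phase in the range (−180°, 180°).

10.6°

At ω = 246 rad/s:
zero (1 + j246·0.25) = 1 + j61.5 → |·| ≈ 61.508, ∠ ≈ 89.07°
pole (1 + j246·0.02) = 1 + j4.92 → |·| ≈ 5.0206, ∠ ≈ 78.51°
∠G = (89.07°) − (78.51°) = 10.56°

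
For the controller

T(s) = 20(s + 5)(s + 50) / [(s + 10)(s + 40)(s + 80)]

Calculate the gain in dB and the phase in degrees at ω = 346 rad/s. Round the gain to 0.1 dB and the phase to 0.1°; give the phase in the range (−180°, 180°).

-25.0 dB, -77.8°

At s = jω = j346:
zero (s+5): 5 + j346 → |·| = √(5²+346²) = √119741 ≈ 346.04, ∠ = arctan(346/5) ≈ 89.17°
zero (s+50): 50 + j346 → |·| = √(50²+346²) = √122216 ≈ 349.59, ∠ = arctan(346/50) ≈ 81.78°
pole (s+10): 10 + j346 → |·| = √(10²+346²) = √119816 ≈ 346.14, ∠ = arctan(346/10) ≈ 88.34°
pole (s+40): 40 + j346 → |·| = √(40²+346²) = √121316 ≈ 348.3, ∠ = arctan(346/40) ≈ 83.41°
pole (s+80): 80 + j346 → |·| = √(80²+346²) = √126116 ≈ 355.13, ∠ = arctan(346/80) ≈ 76.98°
|T| = 20 · 1.2097e+05 / 4.2815e+07 ≈ 0.056508
Gain = 20 log₁₀(0.056508) ≈ -24.96 dB
∠T = 170.95° − 248.73° = -77.78°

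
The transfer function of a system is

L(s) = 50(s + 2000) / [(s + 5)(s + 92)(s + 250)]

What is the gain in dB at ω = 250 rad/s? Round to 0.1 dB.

At s = jω = j250:
zero (s+2000): 2000 + j250 → |·| = √(2000²+250²) = √4062500 ≈ 2015.6, ∠ = arctan(250/2000) ≈ 7.13°
pole (s+5): 5 + j250 → |·| = √(5²+250²) = √62525 ≈ 250.05, ∠ = arctan(250/5) ≈ 88.85°
pole (s+92): 92 + j250 → |·| = √(92²+250²) = √70964 ≈ 266.39, ∠ = arctan(250/92) ≈ 69.80°
pole (s+250): 250 + j250 → |·| = √(250²+250²) = √125000 ≈ 353.55, ∠ = arctan(250/250) ≈ 45.00°
|L| = 50 · 2015.6 / 2.355e+07 ≈ 0.0042794
Gain = 20 log₁₀(0.0042794) ≈ -47.37 dB

-47.4 dB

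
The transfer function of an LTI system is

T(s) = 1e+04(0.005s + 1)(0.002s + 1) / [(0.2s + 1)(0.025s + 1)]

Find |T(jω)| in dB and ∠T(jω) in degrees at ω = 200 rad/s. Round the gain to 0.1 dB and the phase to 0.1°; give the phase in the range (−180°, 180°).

37.5 dB, -100.5°

At ω = 200 rad/s:
zero (1 + j200·0.005) = 1 + j1 → |·| ≈ 1.4142, ∠ ≈ 45.00°
zero (1 + j200·0.002) = 1 + j0.4 → |·| ≈ 1.077, ∠ ≈ 21.80°
pole (1 + j200·0.2) = 1 + j40 → |·| ≈ 40.012, ∠ ≈ 88.57°
pole (1 + j200·0.025) = 1 + j5 → |·| ≈ 5.099, ∠ ≈ 78.69°
|T| = 1e+04 · 1.4142 · 1.077 / (40.012 · 5.099) ≈ 74.654
Gain = 20 log₁₀(74.654) ≈ 37.46 dB
∠T = (45.00° + 21.80°) − (88.57° + 78.69°) = -100.46°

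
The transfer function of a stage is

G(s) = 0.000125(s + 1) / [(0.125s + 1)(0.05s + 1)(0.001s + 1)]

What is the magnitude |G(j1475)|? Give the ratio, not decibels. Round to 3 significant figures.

7.61e-06

At ω = 1475 rad/s:
zero (1 + j1475·1) = 1 + j1475 → |·| ≈ 1475, ∠ ≈ 89.96°
pole (1 + j1475·0.125) = 1 + j184.375 → |·| ≈ 184.38, ∠ ≈ 89.69°
pole (1 + j1475·0.05) = 1 + j73.75 → |·| ≈ 73.757, ∠ ≈ 89.22°
pole (1 + j1475·0.001) = 1 + j1.475 → |·| ≈ 1.782, ∠ ≈ 55.86°
|G| = 0.000125 · 1475 / (184.38 · 73.757 · 1.782) ≈ 7.6081e-06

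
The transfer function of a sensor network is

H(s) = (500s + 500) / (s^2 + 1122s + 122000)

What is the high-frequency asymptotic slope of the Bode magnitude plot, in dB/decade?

-20 dB/decade

Each pole contributes −20 dB/decade at high frequency; each zero contributes +20 dB/decade.
Net: 1 zero(s) − 2 pole(s) → -20 dB/decade.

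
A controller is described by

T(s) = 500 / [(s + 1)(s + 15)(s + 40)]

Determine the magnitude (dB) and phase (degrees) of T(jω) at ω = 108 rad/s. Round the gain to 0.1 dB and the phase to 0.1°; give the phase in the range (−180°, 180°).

-68.7 dB, 118.8°

At s = jω = j108:
pole (s+1): 1 + j108 → |·| = √(1²+108²) = √11665 ≈ 108, ∠ = arctan(108/1) ≈ 89.47°
pole (s+15): 15 + j108 → |·| = √(15²+108²) = √11889 ≈ 109.04, ∠ = arctan(108/15) ≈ 82.09°
pole (s+40): 40 + j108 → |·| = √(40²+108²) = √13264 ≈ 115.17, ∠ = arctan(108/40) ≈ 69.68°
|T| = 500 / 1.3563e+06 ≈ 0.00036865
Gain = 20 log₁₀(0.00036865) ≈ -68.67 dB
∠T = 0.00° − 241.24° = -241.24° ≡ 118.76° (principal value)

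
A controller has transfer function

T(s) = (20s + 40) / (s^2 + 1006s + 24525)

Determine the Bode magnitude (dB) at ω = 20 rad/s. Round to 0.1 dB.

-37.9 dB

Substitute s = j20:
Numerator: 20(j20) + 40 = 40 + j400
Denominator: (j20)^2 + 1006(j20) + 24525 = 24125 + j20120
|N| = √(40² + 400²) ≈ 402, ∠N ≈ 84.29°
|D| = √(24125² + 20120²) ≈ 31414, ∠D ≈ 39.83°
|T| = 402 / 31414 ≈ 0.012797
Gain = 20 log₁₀(0.012797) ≈ -37.86 dB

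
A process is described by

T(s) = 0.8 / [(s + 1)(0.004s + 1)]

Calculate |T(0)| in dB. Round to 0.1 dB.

T(0) = 0.8 · 1 / 1 = 0.8
20 log₁₀(0.8) ≈ -1.94 dB

-1.9 dB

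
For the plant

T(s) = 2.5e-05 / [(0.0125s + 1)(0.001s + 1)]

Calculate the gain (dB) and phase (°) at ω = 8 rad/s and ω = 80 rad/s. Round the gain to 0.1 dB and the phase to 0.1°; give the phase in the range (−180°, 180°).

ω = 8: -92.1 dB, -6.2°; ω = 80: -95.1 dB, -49.6°

At ω = 8 rad/s:
pole (1 + j8·0.0125) = 1 + j0.1 → |·| ≈ 1.005, ∠ ≈ 5.71°
pole (1 + j8·0.001) = 1 + j0.008 → |·| ≈ 1, ∠ ≈ 0.46°
|T| = 2.5e-05 · 1 / (1.005 · 1) ≈ 2.4876e-05
Gain = 20 log₁₀(2.4876e-05) ≈ -92.08 dB
∠T = (0°) − (5.71° + 0.46°) = -6.17°

At ω = 80 rad/s:
pole (1 + j80·0.0125) = 1 + j1 → |·| ≈ 1.4142, ∠ ≈ 45.00°
pole (1 + j80·0.001) = 1 + j0.08 → |·| ≈ 1.0032, ∠ ≈ 4.57°
|T| = 2.5e-05 · 1 / (1.4142 · 1.0032) ≈ 1.7621e-05
Gain = 20 log₁₀(1.7621e-05) ≈ -95.08 dB
∠T = (0°) − (45.00° + 4.57°) = -49.57°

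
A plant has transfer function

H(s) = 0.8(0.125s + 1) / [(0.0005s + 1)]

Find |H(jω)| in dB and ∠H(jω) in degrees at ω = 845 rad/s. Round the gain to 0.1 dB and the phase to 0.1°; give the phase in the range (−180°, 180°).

At ω = 845 rad/s:
zero (1 + j845·0.125) = 1 + j105.625 → |·| ≈ 105.63, ∠ ≈ 89.46°
pole (1 + j845·0.0005) = 1 + j0.4225 → |·| ≈ 1.0856, ∠ ≈ 22.90°
|H| = 0.8 · 105.63 / (1.0856) ≈ 77.841
Gain = 20 log₁₀(77.841) ≈ 37.82 dB
∠H = (89.46°) − (22.90°) = 66.56°

37.8 dB, 66.6°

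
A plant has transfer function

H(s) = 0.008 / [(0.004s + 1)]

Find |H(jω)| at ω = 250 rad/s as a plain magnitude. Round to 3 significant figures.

0.00566

At ω = 250 rad/s:
pole (1 + j250·0.004) = 1 + j1 → |·| ≈ 1.4142, ∠ ≈ 45.00°
|H| = 0.008 · 1 / (1.4142) ≈ 0.0056569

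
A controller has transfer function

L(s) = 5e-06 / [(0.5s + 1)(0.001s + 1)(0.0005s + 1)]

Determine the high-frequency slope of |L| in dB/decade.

Each pole contributes −20 dB/decade at high frequency; each zero contributes +20 dB/decade.
Net: 0 zero(s) − 3 pole(s) → -60 dB/decade.

-60 dB/decade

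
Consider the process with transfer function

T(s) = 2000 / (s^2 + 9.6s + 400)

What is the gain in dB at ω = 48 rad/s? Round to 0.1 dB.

0.2 dB

At s = jω = j48:
quadratic: (j48)² + 9.6·j48 + 400 = -1904 + j460.8 → |·| ≈ 1959, ∠ ≈ 166.40°
|T| = 2000 / 1959 ≈ 1.0209
Gain = 20 log₁₀(1.0209) ≈ 0.18 dB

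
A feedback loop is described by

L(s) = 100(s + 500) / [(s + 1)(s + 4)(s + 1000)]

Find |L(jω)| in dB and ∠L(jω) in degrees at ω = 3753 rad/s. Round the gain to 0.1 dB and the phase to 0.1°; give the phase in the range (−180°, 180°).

At s = jω = j3753:
zero (s+500): 500 + j3753 → |·| = √(500²+3753²) = √14335009 ≈ 3786.2, ∠ = arctan(3753/500) ≈ 82.41°
pole (s+1): 1 + j3753 → |·| = √(1²+3753²) = √14085010 ≈ 3753, ∠ = arctan(3753/1) ≈ 89.98°
pole (s+4): 4 + j3753 → |·| = √(4²+3753²) = √14085025 ≈ 3753, ∠ = arctan(3753/4) ≈ 89.94°
pole (s+1000): 1000 + j3753 → |·| = √(1000²+3753²) = √15085009 ≈ 3883.9, ∠ = arctan(3753/1000) ≈ 75.08°
|L| = 100 · 3786.2 / 5.4705e+10 ≈ 6.9211e-06
Gain = 20 log₁₀(6.9211e-06) ≈ -103.20 dB
∠L = 82.41° − 255.00° = -172.59°

-103.2 dB, -172.6°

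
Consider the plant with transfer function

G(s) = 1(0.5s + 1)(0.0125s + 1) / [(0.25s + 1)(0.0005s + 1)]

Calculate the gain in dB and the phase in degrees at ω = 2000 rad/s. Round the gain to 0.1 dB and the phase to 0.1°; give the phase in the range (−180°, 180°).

At ω = 2000 rad/s:
zero (1 + j2000·0.5) = 1 + j1000 → |·| ≈ 1000, ∠ ≈ 89.94°
zero (1 + j2000·0.0125) = 1 + j25 → |·| ≈ 25.02, ∠ ≈ 87.71°
pole (1 + j2000·0.25) = 1 + j500 → |·| ≈ 500, ∠ ≈ 89.89°
pole (1 + j2000·0.0005) = 1 + j1 → |·| ≈ 1.4142, ∠ ≈ 45.00°
|G| = 1 · 1000 · 25.02 / (500 · 1.4142) ≈ 35.384
Gain = 20 log₁₀(35.384) ≈ 30.98 dB
∠G = (89.94° + 87.71°) − (89.89° + 45.00°) = 42.76°

31.0 dB, 42.8°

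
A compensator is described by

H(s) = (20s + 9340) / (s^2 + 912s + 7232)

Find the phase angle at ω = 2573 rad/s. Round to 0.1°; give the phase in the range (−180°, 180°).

Substitute s = j2573:
Numerator: 20(j2573) + 9340 = 9340 + j51460
Denominator: (j2573)^2 + 912(j2573) + 7232 = -6613097 + j2346576
|N| = √(9340² + 51460²) ≈ 52301, ∠N ≈ 79.71°
|D| = √(6613097² + 2346576²) ≈ 7.0171e+06, ∠D ≈ 160.46°
∠H = 79.71° − 160.46° = -80.75°

-80.8°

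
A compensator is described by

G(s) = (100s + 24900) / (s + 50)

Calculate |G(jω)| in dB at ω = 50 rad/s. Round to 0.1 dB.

Substitute s = j50:
Numerator: 100(j50) + 24900 = 24900 + j5000
Denominator: (j50) + 50 = 50 + j50
|N| = √(24900² + 5000²) ≈ 25397, ∠N ≈ 11.35°
|D| = √(50² + 50²) ≈ 70.711, ∠D ≈ 45.00°
|G| = 25397 / 70.711 ≈ 359.17
Gain = 20 log₁₀(359.17) ≈ 51.11 dB

51.1 dB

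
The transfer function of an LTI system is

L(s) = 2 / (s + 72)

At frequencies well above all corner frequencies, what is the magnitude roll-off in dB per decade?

Each pole contributes −20 dB/decade at high frequency; each zero contributes +20 dB/decade.
Net: 0 zero(s) − 1 pole(s) → -20 dB/decade.

-20 dB/decade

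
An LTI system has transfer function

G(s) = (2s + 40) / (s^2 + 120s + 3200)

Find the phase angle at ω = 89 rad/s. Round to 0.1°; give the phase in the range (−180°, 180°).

-36.5°

Substitute s = j89:
Numerator: 2(j89) + 40 = 40 + j178
Denominator: (j89)^2 + 120(j89) + 3200 = -4721 + j10680
|N| = √(40² + 178²) ≈ 182.44, ∠N ≈ 77.33°
|D| = √(4721² + 10680²) ≈ 11677, ∠D ≈ 113.85°
∠G = 77.33° − 113.85° = -36.52°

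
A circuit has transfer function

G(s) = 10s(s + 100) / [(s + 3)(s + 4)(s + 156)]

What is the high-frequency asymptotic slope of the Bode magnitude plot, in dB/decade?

Each pole contributes −20 dB/decade at high frequency; each zero contributes +20 dB/decade.
Net: 2 zero(s) − 3 pole(s) → -20 dB/decade.

-20 dB/decade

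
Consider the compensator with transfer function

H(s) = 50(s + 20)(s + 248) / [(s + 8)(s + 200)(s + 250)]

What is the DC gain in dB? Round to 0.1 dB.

H(0) = 50·20·248 / (8·200·250) = 0.62
20 log₁₀(0.62) ≈ -4.15 dB

-4.2 dB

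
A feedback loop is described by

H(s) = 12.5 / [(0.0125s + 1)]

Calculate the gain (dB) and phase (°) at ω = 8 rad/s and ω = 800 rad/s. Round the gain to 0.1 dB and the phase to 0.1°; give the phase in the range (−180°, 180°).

At ω = 8 rad/s:
pole (1 + j8·0.0125) = 1 + j0.1 → |·| ≈ 1.005, ∠ ≈ 5.71°
|H| = 12.5 · 1 / (1.005) ≈ 12.438
Gain = 20 log₁₀(12.438) ≈ 21.90 dB
∠H = (0°) − (5.71°) = -5.71°

At ω = 800 rad/s:
pole (1 + j800·0.0125) = 1 + j10 → |·| ≈ 10.05, ∠ ≈ 84.29°
|H| = 12.5 · 1 / (10.05) ≈ 1.2438
Gain = 20 log₁₀(1.2438) ≈ 1.90 dB
∠H = (0°) − (84.29°) = -84.29°

ω = 8: 21.9 dB, -5.7°; ω = 800: 1.9 dB, -84.3°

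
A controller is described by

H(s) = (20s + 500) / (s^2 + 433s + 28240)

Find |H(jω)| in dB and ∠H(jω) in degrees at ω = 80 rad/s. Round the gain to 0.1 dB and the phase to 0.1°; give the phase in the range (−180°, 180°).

Substitute s = j80:
Numerator: 20(j80) + 500 = 500 + j1600
Denominator: (j80)^2 + 433(j80) + 28240 = 21840 + j34640
|N| = √(500² + 1600²) ≈ 1676.3, ∠N ≈ 72.65°
|D| = √(21840² + 34640²) ≈ 40950, ∠D ≈ 57.77°
|H| = 1676.3 / 40950 ≈ 0.040935
Gain = 20 log₁₀(0.040935) ≈ -27.76 dB
∠H = 72.65° − 57.77° = 14.88°

-27.8 dB, 14.9°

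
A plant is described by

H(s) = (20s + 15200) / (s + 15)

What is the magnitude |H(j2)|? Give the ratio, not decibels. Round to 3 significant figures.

Substitute s = j2:
Numerator: 20(j2) + 15200 = 15200 + j40
Denominator: (j2) + 15 = 15 + j2
|N| = √(15200² + 40²) ≈ 15200, ∠N ≈ 0.15°
|D| = √(15² + 2²) ≈ 15.133, ∠D ≈ 7.59°
|H| = 15200 / 15.133 ≈ 1004.4

1.00e+03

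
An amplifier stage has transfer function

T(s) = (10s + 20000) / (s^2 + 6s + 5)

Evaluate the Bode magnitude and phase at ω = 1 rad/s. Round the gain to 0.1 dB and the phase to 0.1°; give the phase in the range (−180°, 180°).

68.9 dB, -56.3°

Substitute s = j1:
Numerator: 10(j1) + 20000 = 20000 + j10
Denominator: (j1)^2 + 6(j1) + 5 = 4 + j6
|N| = √(20000² + 10²) ≈ 20000, ∠N ≈ 0.03°
|D| = √(4² + 6²) ≈ 7.2111, ∠D ≈ 56.31°
|T| = 20000 / 7.2111 ≈ 2773.5
Gain = 20 log₁₀(2773.5) ≈ 68.86 dB
∠T = 0.03° − 56.31° = -56.28°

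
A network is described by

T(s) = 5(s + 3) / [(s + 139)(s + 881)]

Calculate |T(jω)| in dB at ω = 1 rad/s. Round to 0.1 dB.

At s = jω = j1:
zero (s+3): 3 + j1 → |·| = √(3²+1²) = √10 ≈ 3.1623, ∠ = arctan(1/3) ≈ 18.43°
pole (s+139): 139 + j1 → |·| = √(139²+1²) = √19322 ≈ 139, ∠ = arctan(1/139) ≈ 0.41°
pole (s+881): 881 + j1 → |·| = √(881²+1²) = √776162 ≈ 881, ∠ = arctan(1/881) ≈ 0.07°
|T| = 5 · 3.1623 / 1.2246e+05 ≈ 0.00012912
Gain = 20 log₁₀(0.00012912) ≈ -77.78 dB

-77.8 dB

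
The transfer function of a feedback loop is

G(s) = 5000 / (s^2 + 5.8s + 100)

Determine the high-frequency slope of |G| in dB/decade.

Each pole contributes −20 dB/decade at high frequency; each zero contributes +20 dB/decade.
Net: 0 zero(s) − 2 pole(s) → -40 dB/decade.

-40 dB/decade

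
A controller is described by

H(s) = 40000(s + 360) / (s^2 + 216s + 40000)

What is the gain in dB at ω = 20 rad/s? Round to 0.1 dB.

51.2 dB

At s = jω = j20:
zero (s+360): 360 + j20 → |·| = √(360²+20²) = √130000 ≈ 360.56, ∠ = arctan(20/360) ≈ 3.18°
quadratic: (j20)² + 216·j20 + 40000 = 39600 + j4320 → |·| ≈ 39835, ∠ ≈ 6.23°
|H| = 40000 · 360.56 / 39835 ≈ 362.05
Gain = 20 log₁₀(362.05) ≈ 51.18 dB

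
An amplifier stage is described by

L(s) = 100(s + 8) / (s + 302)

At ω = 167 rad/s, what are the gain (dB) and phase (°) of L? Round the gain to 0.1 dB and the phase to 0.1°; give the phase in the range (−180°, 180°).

At s = jω = j167:
zero (s+8): 8 + j167 → |·| = √(8²+167²) = √27953 ≈ 167.19, ∠ = arctan(167/8) ≈ 87.26°
pole (s+302): 302 + j167 → |·| = √(302²+167²) = √119093 ≈ 345.1, ∠ = arctan(167/302) ≈ 28.94°
|L| = 100 · 167.19 / 345.1 ≈ 48.447
Gain = 20 log₁₀(48.447) ≈ 33.71 dB
∠L = 87.26° − 28.94° = 58.32°

33.7 dB, 58.3°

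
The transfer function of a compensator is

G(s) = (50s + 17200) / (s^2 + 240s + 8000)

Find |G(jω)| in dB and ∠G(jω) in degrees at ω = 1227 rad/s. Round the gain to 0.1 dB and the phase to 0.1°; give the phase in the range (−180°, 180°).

Substitute s = j1227:
Numerator: 50(j1227) + 17200 = 17200 + j61350
Denominator: (j1227)^2 + 240(j1227) + 8000 = -1497529 + j294480
|N| = √(17200² + 61350²) ≈ 63715, ∠N ≈ 74.34°
|D| = √(1497529² + 294480²) ≈ 1.5262e+06, ∠D ≈ 168.88°
|G| = 63715 / 1.5262e+06 ≈ 0.041747
Gain = 20 log₁₀(0.041747) ≈ -27.59 dB
∠G = 74.34° − 168.88° = -94.54°

-27.6 dB, -94.5°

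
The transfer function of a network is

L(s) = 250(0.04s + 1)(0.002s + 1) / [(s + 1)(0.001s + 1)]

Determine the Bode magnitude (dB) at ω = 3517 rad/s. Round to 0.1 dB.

25.8 dB

At ω = 3517 rad/s:
zero (1 + j3517·0.04) = 1 + j140.68 → |·| ≈ 140.68, ∠ ≈ 89.59°
zero (1 + j3517·0.002) = 1 + j7.034 → |·| ≈ 7.1047, ∠ ≈ 81.91°
pole (1 + j3517·1) = 1 + j3517 → |·| ≈ 3517, ∠ ≈ 89.98°
pole (1 + j3517·0.001) = 1 + j3.517 → |·| ≈ 3.6564, ∠ ≈ 74.13°
|L| = 250 · 140.68 · 7.1047 / (3517 · 3.6564) ≈ 19.431
Gain = 20 log₁₀(19.431) ≈ 25.77 dB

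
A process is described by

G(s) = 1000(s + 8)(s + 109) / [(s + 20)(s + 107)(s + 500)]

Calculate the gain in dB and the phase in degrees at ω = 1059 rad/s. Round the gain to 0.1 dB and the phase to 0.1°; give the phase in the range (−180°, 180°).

-1.4 dB, -64.2°

At s = jω = j1059:
zero (s+8): 8 + j1059 → |·| = √(8²+1059²) = √1121545 ≈ 1059, ∠ = arctan(1059/8) ≈ 89.57°
zero (s+109): 109 + j1059 → |·| = √(109²+1059²) = √1133362 ≈ 1064.6, ∠ = arctan(1059/109) ≈ 84.12°
pole (s+20): 20 + j1059 → |·| = √(20²+1059²) = √1121881 ≈ 1059.2, ∠ = arctan(1059/20) ≈ 88.92°
pole (s+107): 107 + j1059 → |·| = √(107²+1059²) = √1132930 ≈ 1064.4, ∠ = arctan(1059/107) ≈ 84.23°
pole (s+500): 500 + j1059 → |·| = √(500²+1059²) = √1371481 ≈ 1171.1, ∠ = arctan(1059/500) ≈ 64.73°
|G| = 1000 · 1.1274e+06 / 1.3203e+09 ≈ 0.8539
Gain = 20 log₁₀(0.8539) ≈ -1.37 dB
∠G = 173.69° − 237.88° = -64.19°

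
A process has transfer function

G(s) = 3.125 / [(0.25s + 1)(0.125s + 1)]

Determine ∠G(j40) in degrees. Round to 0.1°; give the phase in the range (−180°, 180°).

At ω = 40 rad/s:
pole (1 + j40·0.25) = 1 + j10 → |·| ≈ 10.05, ∠ ≈ 84.29°
pole (1 + j40·0.125) = 1 + j5 → |·| ≈ 5.099, ∠ ≈ 78.69°
∠G = (0°) − (84.29° + 78.69°) = -162.98°

-163.0°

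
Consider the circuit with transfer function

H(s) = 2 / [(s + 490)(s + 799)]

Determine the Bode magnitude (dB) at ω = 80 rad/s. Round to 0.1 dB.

At s = jω = j80:
pole (s+490): 490 + j80 → |·| = √(490²+80²) = √246500 ≈ 496.49, ∠ = arctan(80/490) ≈ 9.27°
pole (s+799): 799 + j80 → |·| = √(799²+80²) = √644801 ≈ 803, ∠ = arctan(80/799) ≈ 5.72°
|H| = 2 / 3.9868e+05 ≈ 5.0166e-06
Gain = 20 log₁₀(5.0166e-06) ≈ -105.99 dB

-106.0 dB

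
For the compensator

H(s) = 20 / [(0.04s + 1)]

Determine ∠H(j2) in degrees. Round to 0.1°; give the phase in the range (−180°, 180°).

-4.6°

At ω = 2 rad/s:
pole (1 + j2·0.04) = 1 + j0.08 → |·| ≈ 1.0032, ∠ ≈ 4.57°
∠H = (0°) − (4.57°) = -4.57°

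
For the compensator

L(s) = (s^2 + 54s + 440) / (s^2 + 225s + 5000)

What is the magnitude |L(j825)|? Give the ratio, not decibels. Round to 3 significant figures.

Substitute s = j825:
Numerator: (j825)^2 + 54(j825) + 440 = -680185 + j44550
Denominator: (j825)^2 + 225(j825) + 5000 = -675625 + j185625
|N| = √(680185² + 44550²) ≈ 6.8164e+05, ∠N ≈ 176.25°
|D| = √(675625² + 185625²) ≈ 7.0066e+05, ∠D ≈ 164.64°
|L| = 6.8164e+05 / 7.0066e+05 ≈ 0.97285

0.973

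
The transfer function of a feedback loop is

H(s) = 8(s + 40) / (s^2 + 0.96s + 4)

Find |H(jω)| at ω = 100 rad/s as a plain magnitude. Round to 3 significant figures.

0.0862

At s = jω = j100:
zero (s+40): 40 + j100 → |·| = √(40²+100²) = √11600 ≈ 107.7, ∠ = arctan(100/40) ≈ 68.20°
quadratic: (j100)² + 0.96·j100 + 4 = -9996 + j96 → |·| ≈ 9996.5, ∠ ≈ 179.45°
|H| = 8 · 107.7 / 9996.5 ≈ 0.08619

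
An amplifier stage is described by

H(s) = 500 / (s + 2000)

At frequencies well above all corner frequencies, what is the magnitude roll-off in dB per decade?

Each pole contributes −20 dB/decade at high frequency; each zero contributes +20 dB/decade.
Net: 0 zero(s) − 1 pole(s) → -20 dB/decade.

-20 dB/decade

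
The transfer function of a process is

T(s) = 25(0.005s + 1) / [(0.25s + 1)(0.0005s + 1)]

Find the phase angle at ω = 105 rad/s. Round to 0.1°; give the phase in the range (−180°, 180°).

-63.1°

At ω = 105 rad/s:
zero (1 + j105·0.005) = 1 + j0.525 → |·| ≈ 1.1294, ∠ ≈ 27.70°
pole (1 + j105·0.25) = 1 + j26.25 → |·| ≈ 26.269, ∠ ≈ 87.82°
pole (1 + j105·0.0005) = 1 + j0.0525 → |·| ≈ 1.0014, ∠ ≈ 3.01°
∠T = (27.70°) − (87.82° + 3.01°) = -63.13°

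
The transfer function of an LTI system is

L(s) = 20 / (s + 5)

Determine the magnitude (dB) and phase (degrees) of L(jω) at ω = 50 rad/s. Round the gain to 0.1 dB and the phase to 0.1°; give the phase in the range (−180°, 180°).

-8.0 dB, -84.3°

Substitute s = j50:
Numerator: 20 = 20 + j0
Denominator: (j50) + 5 = 5 + j50
|N| = √(20² + 0²) ≈ 20, ∠N ≈ 0.00°
|D| = √(5² + 50²) ≈ 50.249, ∠D ≈ 84.29°
|L| = 20 / 50.249 ≈ 0.39802
Gain = 20 log₁₀(0.39802) ≈ -8.00 dB
∠L = 0.00° − 84.29° = -84.29°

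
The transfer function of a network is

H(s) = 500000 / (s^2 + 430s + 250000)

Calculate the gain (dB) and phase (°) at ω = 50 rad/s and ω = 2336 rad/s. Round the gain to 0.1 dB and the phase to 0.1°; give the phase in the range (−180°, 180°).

At s = jω = j50:
quadratic: (j50)² + 430·j50 + 250000 = 247500 + j21500 → |·| ≈ 2.4843e+05, ∠ ≈ 4.96°
|H| = 500000 / 2.4843e+05 ≈ 2.0126
Gain = 20 log₁₀(2.0126) ≈ 6.08 dB
∠H = 0.00° − 4.96° = -4.96°

At s = jω = j2336:
quadratic: (j2336)² + 430·j2336 + 250000 = -5206896 + j1004480 → |·| ≈ 5.3029e+06, ∠ ≈ 169.08°
|H| = 500000 / 5.3029e+06 ≈ 0.094288
Gain = 20 log₁₀(0.094288) ≈ -20.51 dB
∠H = 0.00° − 169.08° = -169.08°

ω = 50: 6.1 dB, -5.0°; ω = 2336: -20.5 dB, -169.1°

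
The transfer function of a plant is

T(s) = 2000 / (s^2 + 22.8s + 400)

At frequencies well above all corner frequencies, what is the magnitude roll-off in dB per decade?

Each pole contributes −20 dB/decade at high frequency; each zero contributes +20 dB/decade.
Net: 0 zero(s) − 2 pole(s) → -40 dB/decade.

-40 dB/decade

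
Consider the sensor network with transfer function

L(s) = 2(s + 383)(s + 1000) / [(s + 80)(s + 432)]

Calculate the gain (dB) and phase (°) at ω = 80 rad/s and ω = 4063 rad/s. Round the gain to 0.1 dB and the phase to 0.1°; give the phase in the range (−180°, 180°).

At s = jω = j80:
zero (s+383): 383 + j80 → |·| = √(383²+80²) = √153089 ≈ 391.27, ∠ = arctan(80/383) ≈ 11.80°
zero (s+1000): 1000 + j80 → |·| = √(1000²+80²) = √1006400 ≈ 1003.2, ∠ = arctan(80/1000) ≈ 4.57°
pole (s+80): 80 + j80 → |·| = √(80²+80²) = √12800 ≈ 113.14, ∠ = arctan(80/80) ≈ 45.00°
pole (s+432): 432 + j80 → |·| = √(432²+80²) = √193024 ≈ 439.34, ∠ = arctan(80/432) ≈ 10.49°
|L| = 2 · 3.9252e+05 / 49707 ≈ 15.793
Gain = 20 log₁₀(15.793) ≈ 23.97 dB
∠L = 16.37° − 55.49° = -39.12°

At s = jω = j4063:
zero (s+383): 383 + j4063 → |·| = √(383²+4063²) = √16654658 ≈ 4081, ∠ = arctan(4063/383) ≈ 84.61°
zero (s+1000): 1000 + j4063 → |·| = √(1000²+4063²) = √17507969 ≈ 4184.3, ∠ = arctan(4063/1000) ≈ 76.17°
pole (s+80): 80 + j4063 → |·| = √(80²+4063²) = √16514369 ≈ 4063.8, ∠ = arctan(4063/80) ≈ 88.87°
pole (s+432): 432 + j4063 → |·| = √(432²+4063²) = √16694593 ≈ 4085.9, ∠ = arctan(4063/432) ≈ 83.93°
|L| = 2 · 1.7076e+07 / 1.6604e+07 ≈ 2.0569
Gain = 20 log₁₀(2.0569) ≈ 6.26 dB
∠L = 160.78° − 172.80° = -12.02°

ω = 80: 24.0 dB, -39.1°; ω = 4063: 6.3 dB, -12.0°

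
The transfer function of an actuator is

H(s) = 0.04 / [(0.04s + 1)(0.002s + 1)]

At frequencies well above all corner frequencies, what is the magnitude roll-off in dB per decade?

-40 dB/decade

Each pole contributes −20 dB/decade at high frequency; each zero contributes +20 dB/decade.
Net: 0 zero(s) − 2 pole(s) → -40 dB/decade.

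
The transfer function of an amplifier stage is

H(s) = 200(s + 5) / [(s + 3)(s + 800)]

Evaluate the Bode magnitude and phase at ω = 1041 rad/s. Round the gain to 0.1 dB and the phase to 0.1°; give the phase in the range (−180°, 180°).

At s = jω = j1041:
zero (s+5): 5 + j1041 → |·| = √(5²+1041²) = √1083706 ≈ 1041, ∠ = arctan(1041/5) ≈ 89.72°
pole (s+3): 3 + j1041 → |·| = √(3²+1041²) = √1083690 ≈ 1041, ∠ = arctan(1041/3) ≈ 89.83°
pole (s+800): 800 + j1041 → |·| = √(800²+1041²) = √1723681 ≈ 1312.9, ∠ = arctan(1041/800) ≈ 52.46°
|H| = 200 · 1041 / 1.3667e+06 ≈ 0.15234
Gain = 20 log₁₀(0.15234) ≈ -16.34 dB
∠H = 89.72° − 142.29° = -52.57°

-16.3 dB, -52.6°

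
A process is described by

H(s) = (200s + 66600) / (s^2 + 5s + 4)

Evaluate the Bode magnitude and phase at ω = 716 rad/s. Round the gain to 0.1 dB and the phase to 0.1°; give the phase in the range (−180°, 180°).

-10.2 dB, -114.5°

Substitute s = j716:
Numerator: 200(j716) + 66600 = 66600 + j143200
Denominator: (j716)^2 + 5(j716) + 4 = -512652 + j3580
|N| = √(66600² + 143200²) ≈ 1.5793e+05, ∠N ≈ 65.06°
|D| = √(512652² + 3580²) ≈ 5.1266e+05, ∠D ≈ 179.60°
|H| = 1.5793e+05 / 5.1266e+05 ≈ 0.30806
Gain = 20 log₁₀(0.30806) ≈ -10.23 dB
∠H = 65.06° − 179.60° = -114.54°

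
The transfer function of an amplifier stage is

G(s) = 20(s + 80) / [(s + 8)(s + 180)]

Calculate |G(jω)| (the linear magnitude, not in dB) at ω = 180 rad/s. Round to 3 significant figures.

At s = jω = j180:
zero (s+80): 80 + j180 → |·| = √(80²+180²) = √38800 ≈ 196.98, ∠ = arctan(180/80) ≈ 66.04°
pole (s+8): 8 + j180 → |·| = √(8²+180²) = √32464 ≈ 180.18, ∠ = arctan(180/8) ≈ 87.46°
pole (s+180): 180 + j180 → |·| = √(180²+180²) = √64800 ≈ 254.56, ∠ = arctan(180/180) ≈ 45.00°
|G| = 20 · 196.98 / 45867 ≈ 0.085892

0.0859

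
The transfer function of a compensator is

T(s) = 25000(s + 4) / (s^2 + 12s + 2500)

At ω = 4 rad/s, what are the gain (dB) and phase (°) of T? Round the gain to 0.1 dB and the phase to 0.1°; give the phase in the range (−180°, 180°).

35.1 dB, 43.9°

At s = jω = j4:
zero (s+4): 4 + j4 → |·| = √(4²+4²) = √32 ≈ 5.6569, ∠ = arctan(4/4) ≈ 45.00°
quadratic: (j4)² + 12·j4 + 2500 = 2484 + j48 → |·| ≈ 2484.5, ∠ ≈ 1.11°
|T| = 25000 · 5.6569 / 2484.5 ≈ 56.922
Gain = 20 log₁₀(56.922) ≈ 35.11 dB
∠T = 45.00° − 1.11° = 43.89°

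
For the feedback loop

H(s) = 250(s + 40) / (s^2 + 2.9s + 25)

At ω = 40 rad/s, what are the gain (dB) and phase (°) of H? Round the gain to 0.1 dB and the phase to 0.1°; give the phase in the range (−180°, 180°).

At s = jω = j40:
zero (s+40): 40 + j40 → |·| = √(40²+40²) = √3200 ≈ 56.569, ∠ = arctan(40/40) ≈ 45.00°
quadratic: (j40)² + 2.9·j40 + 25 = -1575 + j116 → |·| ≈ 1579.3, ∠ ≈ 175.79°
|H| = 250 · 56.569 / 1579.3 ≈ 8.9548
Gain = 20 log₁₀(8.9548) ≈ 19.04 dB
∠H = 45.00° − 175.79° = -130.79°

19.0 dB, -130.8°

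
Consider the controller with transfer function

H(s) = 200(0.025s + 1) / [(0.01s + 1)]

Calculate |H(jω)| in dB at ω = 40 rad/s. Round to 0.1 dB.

At ω = 40 rad/s:
zero (1 + j40·0.025) = 1 + j1 → |·| ≈ 1.4142, ∠ ≈ 45.00°
pole (1 + j40·0.01) = 1 + j0.4 → |·| ≈ 1.077, ∠ ≈ 21.80°
|H| = 200 · 1.4142 / (1.077) ≈ 262.62
Gain = 20 log₁₀(262.62) ≈ 48.39 dB

48.4 dB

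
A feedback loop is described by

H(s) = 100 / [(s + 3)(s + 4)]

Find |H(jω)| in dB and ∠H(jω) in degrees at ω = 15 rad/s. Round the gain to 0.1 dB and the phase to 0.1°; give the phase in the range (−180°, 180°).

-7.5 dB, -153.8°

At s = jω = j15:
pole (s+3): 3 + j15 → |·| = √(3²+15²) = √234 ≈ 15.297, ∠ = arctan(15/3) ≈ 78.69°
pole (s+4): 4 + j15 → |·| = √(4²+15²) = √241 ≈ 15.524, ∠ = arctan(15/4) ≈ 75.07°
|H| = 100 / 237.47 ≈ 0.42111
Gain = 20 log₁₀(0.42111) ≈ -7.51 dB
∠H = 0.00° − 153.76° = -153.76°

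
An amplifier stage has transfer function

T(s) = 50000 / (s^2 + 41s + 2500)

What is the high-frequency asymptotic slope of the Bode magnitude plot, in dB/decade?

Each pole contributes −20 dB/decade at high frequency; each zero contributes +20 dB/decade.
Net: 0 zero(s) − 2 pole(s) → -40 dB/decade.

-40 dB/decade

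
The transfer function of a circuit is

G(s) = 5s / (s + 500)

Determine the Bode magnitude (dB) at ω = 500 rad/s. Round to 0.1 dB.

11.0 dB

At s = jω = j500:
zero at origin: s = j500 → |·| = 500, ∠ = 90.00°
pole (s+500): 500 + j500 → |·| = √(500²+500²) = √500000 ≈ 707.11, ∠ = arctan(500/500) ≈ 45.00°
|G| = 5 · 500 / 707.11 ≈ 3.5355
Gain = 20 log₁₀(3.5355) ≈ 10.97 dB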